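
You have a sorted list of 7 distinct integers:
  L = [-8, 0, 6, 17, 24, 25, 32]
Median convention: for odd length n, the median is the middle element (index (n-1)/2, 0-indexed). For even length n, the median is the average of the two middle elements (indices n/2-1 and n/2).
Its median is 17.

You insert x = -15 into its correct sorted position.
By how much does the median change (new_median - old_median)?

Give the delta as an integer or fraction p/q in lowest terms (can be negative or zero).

Old median = 17
After inserting x = -15: new sorted = [-15, -8, 0, 6, 17, 24, 25, 32]
New median = 23/2
Delta = 23/2 - 17 = -11/2

Answer: -11/2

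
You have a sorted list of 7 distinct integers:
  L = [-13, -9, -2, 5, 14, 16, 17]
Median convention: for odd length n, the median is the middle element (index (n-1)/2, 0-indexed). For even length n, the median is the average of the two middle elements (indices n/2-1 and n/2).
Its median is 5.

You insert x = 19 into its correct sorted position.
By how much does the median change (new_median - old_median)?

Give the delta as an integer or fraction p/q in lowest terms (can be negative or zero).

Answer: 9/2

Derivation:
Old median = 5
After inserting x = 19: new sorted = [-13, -9, -2, 5, 14, 16, 17, 19]
New median = 19/2
Delta = 19/2 - 5 = 9/2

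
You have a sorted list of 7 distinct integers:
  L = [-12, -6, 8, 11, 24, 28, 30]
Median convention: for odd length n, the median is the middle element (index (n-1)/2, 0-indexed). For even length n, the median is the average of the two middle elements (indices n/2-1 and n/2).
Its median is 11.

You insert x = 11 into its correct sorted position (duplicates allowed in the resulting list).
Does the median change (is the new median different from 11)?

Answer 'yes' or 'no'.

Old median = 11
Insert x = 11
New median = 11
Changed? no

Answer: no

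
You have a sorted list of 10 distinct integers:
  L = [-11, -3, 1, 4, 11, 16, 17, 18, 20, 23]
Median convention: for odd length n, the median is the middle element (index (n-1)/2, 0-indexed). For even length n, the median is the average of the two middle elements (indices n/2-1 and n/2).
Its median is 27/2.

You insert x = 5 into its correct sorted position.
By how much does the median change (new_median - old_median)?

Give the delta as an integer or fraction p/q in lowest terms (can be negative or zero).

Answer: -5/2

Derivation:
Old median = 27/2
After inserting x = 5: new sorted = [-11, -3, 1, 4, 5, 11, 16, 17, 18, 20, 23]
New median = 11
Delta = 11 - 27/2 = -5/2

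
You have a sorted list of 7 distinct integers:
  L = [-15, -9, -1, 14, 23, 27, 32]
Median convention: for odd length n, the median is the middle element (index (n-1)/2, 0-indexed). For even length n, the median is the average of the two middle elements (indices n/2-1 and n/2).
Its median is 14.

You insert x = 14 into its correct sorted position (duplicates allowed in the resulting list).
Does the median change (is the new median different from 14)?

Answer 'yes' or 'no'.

Answer: no

Derivation:
Old median = 14
Insert x = 14
New median = 14
Changed? no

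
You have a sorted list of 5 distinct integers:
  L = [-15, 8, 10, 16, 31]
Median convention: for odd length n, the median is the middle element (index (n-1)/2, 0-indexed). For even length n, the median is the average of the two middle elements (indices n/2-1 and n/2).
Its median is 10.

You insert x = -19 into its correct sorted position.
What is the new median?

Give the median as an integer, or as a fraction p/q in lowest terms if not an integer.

Old list (sorted, length 5): [-15, 8, 10, 16, 31]
Old median = 10
Insert x = -19
Old length odd (5). Middle was index 2 = 10.
New length even (6). New median = avg of two middle elements.
x = -19: 0 elements are < x, 5 elements are > x.
New sorted list: [-19, -15, 8, 10, 16, 31]
New median = 9

Answer: 9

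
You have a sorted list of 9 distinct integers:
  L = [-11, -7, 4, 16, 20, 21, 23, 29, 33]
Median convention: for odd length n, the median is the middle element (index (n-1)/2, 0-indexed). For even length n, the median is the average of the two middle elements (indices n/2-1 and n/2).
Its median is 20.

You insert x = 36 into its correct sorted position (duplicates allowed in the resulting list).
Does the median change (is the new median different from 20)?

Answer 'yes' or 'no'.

Old median = 20
Insert x = 36
New median = 41/2
Changed? yes

Answer: yes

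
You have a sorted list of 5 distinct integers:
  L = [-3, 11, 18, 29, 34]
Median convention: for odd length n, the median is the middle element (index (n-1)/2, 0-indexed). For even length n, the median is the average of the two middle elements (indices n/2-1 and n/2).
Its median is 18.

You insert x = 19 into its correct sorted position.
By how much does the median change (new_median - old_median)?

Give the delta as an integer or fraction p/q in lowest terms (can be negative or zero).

Answer: 1/2

Derivation:
Old median = 18
After inserting x = 19: new sorted = [-3, 11, 18, 19, 29, 34]
New median = 37/2
Delta = 37/2 - 18 = 1/2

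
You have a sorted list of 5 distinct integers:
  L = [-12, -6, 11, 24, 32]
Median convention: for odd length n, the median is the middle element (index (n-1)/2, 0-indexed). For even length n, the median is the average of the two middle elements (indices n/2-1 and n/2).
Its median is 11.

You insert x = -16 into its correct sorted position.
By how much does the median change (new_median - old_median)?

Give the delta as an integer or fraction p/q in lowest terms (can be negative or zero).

Old median = 11
After inserting x = -16: new sorted = [-16, -12, -6, 11, 24, 32]
New median = 5/2
Delta = 5/2 - 11 = -17/2

Answer: -17/2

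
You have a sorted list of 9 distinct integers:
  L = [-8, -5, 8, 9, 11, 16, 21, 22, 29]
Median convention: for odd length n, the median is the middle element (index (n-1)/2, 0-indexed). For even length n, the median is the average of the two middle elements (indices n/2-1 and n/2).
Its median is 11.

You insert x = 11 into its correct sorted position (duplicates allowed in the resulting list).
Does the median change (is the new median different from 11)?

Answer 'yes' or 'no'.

Answer: no

Derivation:
Old median = 11
Insert x = 11
New median = 11
Changed? no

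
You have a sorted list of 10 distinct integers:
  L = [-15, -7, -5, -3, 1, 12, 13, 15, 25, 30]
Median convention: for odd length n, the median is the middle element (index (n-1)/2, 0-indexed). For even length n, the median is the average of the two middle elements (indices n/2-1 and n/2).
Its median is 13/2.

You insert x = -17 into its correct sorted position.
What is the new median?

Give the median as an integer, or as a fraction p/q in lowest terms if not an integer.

Answer: 1

Derivation:
Old list (sorted, length 10): [-15, -7, -5, -3, 1, 12, 13, 15, 25, 30]
Old median = 13/2
Insert x = -17
Old length even (10). Middle pair: indices 4,5 = 1,12.
New length odd (11). New median = single middle element.
x = -17: 0 elements are < x, 10 elements are > x.
New sorted list: [-17, -15, -7, -5, -3, 1, 12, 13, 15, 25, 30]
New median = 1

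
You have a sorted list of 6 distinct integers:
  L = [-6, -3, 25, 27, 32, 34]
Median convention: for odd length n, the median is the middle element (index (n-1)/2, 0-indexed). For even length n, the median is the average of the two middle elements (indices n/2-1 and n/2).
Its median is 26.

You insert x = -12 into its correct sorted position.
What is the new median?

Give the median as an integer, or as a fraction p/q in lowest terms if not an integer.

Answer: 25

Derivation:
Old list (sorted, length 6): [-6, -3, 25, 27, 32, 34]
Old median = 26
Insert x = -12
Old length even (6). Middle pair: indices 2,3 = 25,27.
New length odd (7). New median = single middle element.
x = -12: 0 elements are < x, 6 elements are > x.
New sorted list: [-12, -6, -3, 25, 27, 32, 34]
New median = 25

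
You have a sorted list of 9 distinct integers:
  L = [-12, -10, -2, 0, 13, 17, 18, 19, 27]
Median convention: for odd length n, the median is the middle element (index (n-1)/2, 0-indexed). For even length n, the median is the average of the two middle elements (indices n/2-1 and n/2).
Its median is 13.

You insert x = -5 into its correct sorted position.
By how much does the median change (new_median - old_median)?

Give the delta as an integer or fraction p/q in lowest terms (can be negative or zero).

Answer: -13/2

Derivation:
Old median = 13
After inserting x = -5: new sorted = [-12, -10, -5, -2, 0, 13, 17, 18, 19, 27]
New median = 13/2
Delta = 13/2 - 13 = -13/2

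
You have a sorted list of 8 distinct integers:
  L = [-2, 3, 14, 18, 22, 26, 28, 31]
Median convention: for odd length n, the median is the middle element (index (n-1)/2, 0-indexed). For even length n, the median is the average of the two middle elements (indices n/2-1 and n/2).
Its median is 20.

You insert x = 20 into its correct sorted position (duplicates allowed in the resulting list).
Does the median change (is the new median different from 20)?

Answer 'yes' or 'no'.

Old median = 20
Insert x = 20
New median = 20
Changed? no

Answer: no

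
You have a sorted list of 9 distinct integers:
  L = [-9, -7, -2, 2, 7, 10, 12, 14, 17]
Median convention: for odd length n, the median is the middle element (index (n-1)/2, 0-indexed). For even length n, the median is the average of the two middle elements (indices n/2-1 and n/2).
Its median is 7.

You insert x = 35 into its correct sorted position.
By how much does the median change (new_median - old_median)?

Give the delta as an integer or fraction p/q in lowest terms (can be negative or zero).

Answer: 3/2

Derivation:
Old median = 7
After inserting x = 35: new sorted = [-9, -7, -2, 2, 7, 10, 12, 14, 17, 35]
New median = 17/2
Delta = 17/2 - 7 = 3/2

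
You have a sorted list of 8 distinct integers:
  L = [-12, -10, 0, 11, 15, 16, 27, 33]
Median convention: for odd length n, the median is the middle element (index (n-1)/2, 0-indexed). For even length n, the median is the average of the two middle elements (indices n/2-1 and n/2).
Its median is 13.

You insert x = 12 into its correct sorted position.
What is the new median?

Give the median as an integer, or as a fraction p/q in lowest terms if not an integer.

Old list (sorted, length 8): [-12, -10, 0, 11, 15, 16, 27, 33]
Old median = 13
Insert x = 12
Old length even (8). Middle pair: indices 3,4 = 11,15.
New length odd (9). New median = single middle element.
x = 12: 4 elements are < x, 4 elements are > x.
New sorted list: [-12, -10, 0, 11, 12, 15, 16, 27, 33]
New median = 12

Answer: 12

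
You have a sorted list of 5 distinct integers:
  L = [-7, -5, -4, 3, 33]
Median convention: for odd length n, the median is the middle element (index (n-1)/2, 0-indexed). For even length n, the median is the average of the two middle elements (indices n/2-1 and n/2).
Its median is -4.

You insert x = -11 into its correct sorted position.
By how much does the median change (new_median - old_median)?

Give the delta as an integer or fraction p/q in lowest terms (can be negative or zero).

Old median = -4
After inserting x = -11: new sorted = [-11, -7, -5, -4, 3, 33]
New median = -9/2
Delta = -9/2 - -4 = -1/2

Answer: -1/2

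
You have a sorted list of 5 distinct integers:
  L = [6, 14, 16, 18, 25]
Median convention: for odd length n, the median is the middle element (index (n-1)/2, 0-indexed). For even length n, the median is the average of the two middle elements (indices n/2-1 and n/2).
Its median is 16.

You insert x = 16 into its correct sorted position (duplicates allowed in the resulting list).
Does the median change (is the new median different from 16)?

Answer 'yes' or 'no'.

Old median = 16
Insert x = 16
New median = 16
Changed? no

Answer: no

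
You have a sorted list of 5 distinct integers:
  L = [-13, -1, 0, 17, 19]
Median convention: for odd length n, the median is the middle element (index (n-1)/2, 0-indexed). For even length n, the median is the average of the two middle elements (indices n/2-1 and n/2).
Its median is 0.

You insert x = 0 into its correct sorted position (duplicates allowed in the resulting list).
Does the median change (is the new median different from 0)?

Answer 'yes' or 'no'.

Old median = 0
Insert x = 0
New median = 0
Changed? no

Answer: no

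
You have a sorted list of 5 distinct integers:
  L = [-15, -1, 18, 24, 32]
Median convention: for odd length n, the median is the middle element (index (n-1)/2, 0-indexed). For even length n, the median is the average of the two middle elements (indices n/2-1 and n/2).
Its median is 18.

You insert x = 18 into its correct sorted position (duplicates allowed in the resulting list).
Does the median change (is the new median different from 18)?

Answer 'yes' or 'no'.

Answer: no

Derivation:
Old median = 18
Insert x = 18
New median = 18
Changed? no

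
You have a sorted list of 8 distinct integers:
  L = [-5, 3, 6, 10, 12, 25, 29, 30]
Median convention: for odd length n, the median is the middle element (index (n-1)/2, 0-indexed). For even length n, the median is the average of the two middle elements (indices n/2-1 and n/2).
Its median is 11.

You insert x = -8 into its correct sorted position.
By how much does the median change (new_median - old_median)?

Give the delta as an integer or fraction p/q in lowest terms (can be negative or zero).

Answer: -1

Derivation:
Old median = 11
After inserting x = -8: new sorted = [-8, -5, 3, 6, 10, 12, 25, 29, 30]
New median = 10
Delta = 10 - 11 = -1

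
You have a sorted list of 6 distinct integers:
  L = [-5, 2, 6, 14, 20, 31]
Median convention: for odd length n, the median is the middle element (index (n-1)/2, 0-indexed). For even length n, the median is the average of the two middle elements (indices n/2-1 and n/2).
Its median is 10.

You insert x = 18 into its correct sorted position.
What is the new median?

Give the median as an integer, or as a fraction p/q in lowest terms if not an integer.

Answer: 14

Derivation:
Old list (sorted, length 6): [-5, 2, 6, 14, 20, 31]
Old median = 10
Insert x = 18
Old length even (6). Middle pair: indices 2,3 = 6,14.
New length odd (7). New median = single middle element.
x = 18: 4 elements are < x, 2 elements are > x.
New sorted list: [-5, 2, 6, 14, 18, 20, 31]
New median = 14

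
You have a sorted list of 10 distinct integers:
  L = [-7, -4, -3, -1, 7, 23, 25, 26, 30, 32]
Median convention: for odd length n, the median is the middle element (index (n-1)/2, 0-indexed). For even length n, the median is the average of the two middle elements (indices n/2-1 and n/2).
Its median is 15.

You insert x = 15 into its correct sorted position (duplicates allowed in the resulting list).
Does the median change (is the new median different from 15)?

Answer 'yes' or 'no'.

Answer: no

Derivation:
Old median = 15
Insert x = 15
New median = 15
Changed? no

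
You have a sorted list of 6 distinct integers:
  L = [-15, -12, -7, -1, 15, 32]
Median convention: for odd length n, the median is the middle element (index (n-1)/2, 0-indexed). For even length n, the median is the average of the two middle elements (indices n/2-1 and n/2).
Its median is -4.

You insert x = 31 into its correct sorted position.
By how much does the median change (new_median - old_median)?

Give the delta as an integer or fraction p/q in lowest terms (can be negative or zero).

Answer: 3

Derivation:
Old median = -4
After inserting x = 31: new sorted = [-15, -12, -7, -1, 15, 31, 32]
New median = -1
Delta = -1 - -4 = 3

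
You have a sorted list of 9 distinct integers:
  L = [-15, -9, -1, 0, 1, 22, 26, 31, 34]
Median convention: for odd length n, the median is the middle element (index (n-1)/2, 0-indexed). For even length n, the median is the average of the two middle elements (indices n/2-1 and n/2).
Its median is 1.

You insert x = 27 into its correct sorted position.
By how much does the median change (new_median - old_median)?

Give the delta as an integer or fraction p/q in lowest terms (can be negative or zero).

Old median = 1
After inserting x = 27: new sorted = [-15, -9, -1, 0, 1, 22, 26, 27, 31, 34]
New median = 23/2
Delta = 23/2 - 1 = 21/2

Answer: 21/2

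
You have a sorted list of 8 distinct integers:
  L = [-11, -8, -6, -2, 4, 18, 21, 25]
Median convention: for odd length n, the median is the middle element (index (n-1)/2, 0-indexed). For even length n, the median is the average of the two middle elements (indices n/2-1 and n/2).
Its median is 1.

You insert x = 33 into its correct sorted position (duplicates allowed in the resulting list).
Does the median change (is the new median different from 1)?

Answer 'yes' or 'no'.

Old median = 1
Insert x = 33
New median = 4
Changed? yes

Answer: yes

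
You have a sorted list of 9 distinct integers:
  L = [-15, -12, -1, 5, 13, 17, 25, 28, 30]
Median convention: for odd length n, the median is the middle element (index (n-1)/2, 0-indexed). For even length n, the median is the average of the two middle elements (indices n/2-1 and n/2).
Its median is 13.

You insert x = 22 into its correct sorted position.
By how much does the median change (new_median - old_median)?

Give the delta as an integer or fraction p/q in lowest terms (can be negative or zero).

Answer: 2

Derivation:
Old median = 13
After inserting x = 22: new sorted = [-15, -12, -1, 5, 13, 17, 22, 25, 28, 30]
New median = 15
Delta = 15 - 13 = 2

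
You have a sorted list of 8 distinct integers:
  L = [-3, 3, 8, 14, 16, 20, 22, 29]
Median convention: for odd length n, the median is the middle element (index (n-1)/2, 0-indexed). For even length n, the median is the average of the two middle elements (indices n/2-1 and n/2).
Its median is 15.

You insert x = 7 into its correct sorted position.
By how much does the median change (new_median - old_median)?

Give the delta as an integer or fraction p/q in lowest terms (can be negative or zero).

Answer: -1

Derivation:
Old median = 15
After inserting x = 7: new sorted = [-3, 3, 7, 8, 14, 16, 20, 22, 29]
New median = 14
Delta = 14 - 15 = -1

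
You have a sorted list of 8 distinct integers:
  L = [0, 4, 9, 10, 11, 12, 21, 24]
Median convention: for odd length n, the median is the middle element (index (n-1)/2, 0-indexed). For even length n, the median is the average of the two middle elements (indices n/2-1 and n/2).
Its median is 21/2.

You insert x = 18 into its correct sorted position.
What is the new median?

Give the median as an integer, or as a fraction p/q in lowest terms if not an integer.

Old list (sorted, length 8): [0, 4, 9, 10, 11, 12, 21, 24]
Old median = 21/2
Insert x = 18
Old length even (8). Middle pair: indices 3,4 = 10,11.
New length odd (9). New median = single middle element.
x = 18: 6 elements are < x, 2 elements are > x.
New sorted list: [0, 4, 9, 10, 11, 12, 18, 21, 24]
New median = 11

Answer: 11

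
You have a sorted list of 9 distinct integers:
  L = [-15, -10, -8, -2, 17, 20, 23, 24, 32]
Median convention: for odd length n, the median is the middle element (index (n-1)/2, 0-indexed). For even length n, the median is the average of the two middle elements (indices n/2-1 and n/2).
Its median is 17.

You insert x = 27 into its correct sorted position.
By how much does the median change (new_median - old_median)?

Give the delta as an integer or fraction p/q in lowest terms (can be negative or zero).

Answer: 3/2

Derivation:
Old median = 17
After inserting x = 27: new sorted = [-15, -10, -8, -2, 17, 20, 23, 24, 27, 32]
New median = 37/2
Delta = 37/2 - 17 = 3/2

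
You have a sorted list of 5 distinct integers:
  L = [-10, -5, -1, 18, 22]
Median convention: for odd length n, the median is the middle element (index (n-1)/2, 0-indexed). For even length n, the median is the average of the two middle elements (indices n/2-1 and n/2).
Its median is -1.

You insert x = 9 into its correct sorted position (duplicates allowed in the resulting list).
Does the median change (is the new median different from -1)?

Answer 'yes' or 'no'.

Answer: yes

Derivation:
Old median = -1
Insert x = 9
New median = 4
Changed? yes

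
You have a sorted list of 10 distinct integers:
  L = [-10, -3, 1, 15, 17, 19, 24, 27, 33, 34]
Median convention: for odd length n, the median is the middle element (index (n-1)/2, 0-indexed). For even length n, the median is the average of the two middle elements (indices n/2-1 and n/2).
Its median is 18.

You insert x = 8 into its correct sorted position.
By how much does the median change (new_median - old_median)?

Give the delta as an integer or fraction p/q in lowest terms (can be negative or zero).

Old median = 18
After inserting x = 8: new sorted = [-10, -3, 1, 8, 15, 17, 19, 24, 27, 33, 34]
New median = 17
Delta = 17 - 18 = -1

Answer: -1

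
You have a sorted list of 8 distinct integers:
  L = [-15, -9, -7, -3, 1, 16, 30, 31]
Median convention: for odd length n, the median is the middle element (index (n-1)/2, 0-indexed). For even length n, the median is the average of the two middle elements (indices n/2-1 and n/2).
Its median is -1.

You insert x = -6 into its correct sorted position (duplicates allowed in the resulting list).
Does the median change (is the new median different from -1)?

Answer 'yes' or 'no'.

Old median = -1
Insert x = -6
New median = -3
Changed? yes

Answer: yes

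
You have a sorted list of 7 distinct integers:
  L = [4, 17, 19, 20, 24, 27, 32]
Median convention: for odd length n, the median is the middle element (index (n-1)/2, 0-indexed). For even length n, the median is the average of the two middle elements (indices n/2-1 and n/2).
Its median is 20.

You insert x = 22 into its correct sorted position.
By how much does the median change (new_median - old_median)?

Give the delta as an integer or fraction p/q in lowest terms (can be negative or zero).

Answer: 1

Derivation:
Old median = 20
After inserting x = 22: new sorted = [4, 17, 19, 20, 22, 24, 27, 32]
New median = 21
Delta = 21 - 20 = 1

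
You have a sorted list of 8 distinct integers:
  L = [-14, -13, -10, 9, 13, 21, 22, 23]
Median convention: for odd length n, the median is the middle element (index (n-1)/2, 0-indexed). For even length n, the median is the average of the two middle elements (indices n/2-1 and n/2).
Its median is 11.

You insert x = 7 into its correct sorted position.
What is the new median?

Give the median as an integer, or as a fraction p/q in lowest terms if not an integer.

Old list (sorted, length 8): [-14, -13, -10, 9, 13, 21, 22, 23]
Old median = 11
Insert x = 7
Old length even (8). Middle pair: indices 3,4 = 9,13.
New length odd (9). New median = single middle element.
x = 7: 3 elements are < x, 5 elements are > x.
New sorted list: [-14, -13, -10, 7, 9, 13, 21, 22, 23]
New median = 9

Answer: 9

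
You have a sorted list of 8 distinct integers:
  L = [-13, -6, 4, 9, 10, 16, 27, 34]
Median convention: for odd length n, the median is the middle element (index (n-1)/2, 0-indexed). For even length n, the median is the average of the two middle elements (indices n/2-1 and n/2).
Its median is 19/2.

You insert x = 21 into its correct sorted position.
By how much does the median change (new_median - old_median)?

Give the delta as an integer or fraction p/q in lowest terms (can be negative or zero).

Answer: 1/2

Derivation:
Old median = 19/2
After inserting x = 21: new sorted = [-13, -6, 4, 9, 10, 16, 21, 27, 34]
New median = 10
Delta = 10 - 19/2 = 1/2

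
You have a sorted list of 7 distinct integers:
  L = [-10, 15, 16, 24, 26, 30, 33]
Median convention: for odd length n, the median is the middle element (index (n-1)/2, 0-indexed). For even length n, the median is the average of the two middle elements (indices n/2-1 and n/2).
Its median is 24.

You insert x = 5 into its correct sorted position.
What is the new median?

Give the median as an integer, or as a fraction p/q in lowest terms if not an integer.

Answer: 20

Derivation:
Old list (sorted, length 7): [-10, 15, 16, 24, 26, 30, 33]
Old median = 24
Insert x = 5
Old length odd (7). Middle was index 3 = 24.
New length even (8). New median = avg of two middle elements.
x = 5: 1 elements are < x, 6 elements are > x.
New sorted list: [-10, 5, 15, 16, 24, 26, 30, 33]
New median = 20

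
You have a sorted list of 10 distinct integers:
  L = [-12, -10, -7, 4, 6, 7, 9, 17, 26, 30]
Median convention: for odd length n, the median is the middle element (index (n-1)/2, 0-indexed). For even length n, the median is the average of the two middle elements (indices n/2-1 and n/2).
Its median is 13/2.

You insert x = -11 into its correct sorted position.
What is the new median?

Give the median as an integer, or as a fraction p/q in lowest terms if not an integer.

Old list (sorted, length 10): [-12, -10, -7, 4, 6, 7, 9, 17, 26, 30]
Old median = 13/2
Insert x = -11
Old length even (10). Middle pair: indices 4,5 = 6,7.
New length odd (11). New median = single middle element.
x = -11: 1 elements are < x, 9 elements are > x.
New sorted list: [-12, -11, -10, -7, 4, 6, 7, 9, 17, 26, 30]
New median = 6

Answer: 6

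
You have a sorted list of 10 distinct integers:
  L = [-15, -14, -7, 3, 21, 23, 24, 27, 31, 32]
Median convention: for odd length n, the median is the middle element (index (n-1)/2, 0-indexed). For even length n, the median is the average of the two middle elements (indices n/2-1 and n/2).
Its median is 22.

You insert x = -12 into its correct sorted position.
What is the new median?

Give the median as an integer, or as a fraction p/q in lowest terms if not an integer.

Answer: 21

Derivation:
Old list (sorted, length 10): [-15, -14, -7, 3, 21, 23, 24, 27, 31, 32]
Old median = 22
Insert x = -12
Old length even (10). Middle pair: indices 4,5 = 21,23.
New length odd (11). New median = single middle element.
x = -12: 2 elements are < x, 8 elements are > x.
New sorted list: [-15, -14, -12, -7, 3, 21, 23, 24, 27, 31, 32]
New median = 21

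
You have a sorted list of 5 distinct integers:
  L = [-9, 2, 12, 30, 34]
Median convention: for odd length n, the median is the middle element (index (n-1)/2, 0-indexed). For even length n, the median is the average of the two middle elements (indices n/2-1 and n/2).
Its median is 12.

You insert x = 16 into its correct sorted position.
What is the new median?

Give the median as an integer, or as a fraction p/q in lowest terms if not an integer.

Old list (sorted, length 5): [-9, 2, 12, 30, 34]
Old median = 12
Insert x = 16
Old length odd (5). Middle was index 2 = 12.
New length even (6). New median = avg of two middle elements.
x = 16: 3 elements are < x, 2 elements are > x.
New sorted list: [-9, 2, 12, 16, 30, 34]
New median = 14

Answer: 14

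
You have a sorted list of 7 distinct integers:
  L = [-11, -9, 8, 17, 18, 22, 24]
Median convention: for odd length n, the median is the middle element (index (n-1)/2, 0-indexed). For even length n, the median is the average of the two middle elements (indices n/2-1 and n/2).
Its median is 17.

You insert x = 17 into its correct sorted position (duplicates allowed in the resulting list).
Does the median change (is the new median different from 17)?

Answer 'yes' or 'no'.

Old median = 17
Insert x = 17
New median = 17
Changed? no

Answer: no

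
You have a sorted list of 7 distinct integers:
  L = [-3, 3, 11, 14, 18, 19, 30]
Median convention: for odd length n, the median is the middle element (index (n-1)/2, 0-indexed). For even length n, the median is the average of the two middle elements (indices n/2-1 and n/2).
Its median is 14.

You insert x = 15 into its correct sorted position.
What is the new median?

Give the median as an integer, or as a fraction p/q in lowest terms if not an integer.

Answer: 29/2

Derivation:
Old list (sorted, length 7): [-3, 3, 11, 14, 18, 19, 30]
Old median = 14
Insert x = 15
Old length odd (7). Middle was index 3 = 14.
New length even (8). New median = avg of two middle elements.
x = 15: 4 elements are < x, 3 elements are > x.
New sorted list: [-3, 3, 11, 14, 15, 18, 19, 30]
New median = 29/2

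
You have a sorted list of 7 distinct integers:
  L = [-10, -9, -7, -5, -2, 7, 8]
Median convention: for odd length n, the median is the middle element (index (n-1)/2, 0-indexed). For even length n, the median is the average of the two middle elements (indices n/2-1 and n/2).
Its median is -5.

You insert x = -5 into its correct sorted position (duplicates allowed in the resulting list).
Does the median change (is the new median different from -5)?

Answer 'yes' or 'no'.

Old median = -5
Insert x = -5
New median = -5
Changed? no

Answer: no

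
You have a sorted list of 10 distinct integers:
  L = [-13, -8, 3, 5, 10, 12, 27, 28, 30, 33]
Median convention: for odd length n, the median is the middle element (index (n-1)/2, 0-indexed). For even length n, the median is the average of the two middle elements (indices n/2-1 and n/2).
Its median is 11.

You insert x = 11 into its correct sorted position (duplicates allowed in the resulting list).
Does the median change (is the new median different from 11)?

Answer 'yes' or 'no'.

Answer: no

Derivation:
Old median = 11
Insert x = 11
New median = 11
Changed? no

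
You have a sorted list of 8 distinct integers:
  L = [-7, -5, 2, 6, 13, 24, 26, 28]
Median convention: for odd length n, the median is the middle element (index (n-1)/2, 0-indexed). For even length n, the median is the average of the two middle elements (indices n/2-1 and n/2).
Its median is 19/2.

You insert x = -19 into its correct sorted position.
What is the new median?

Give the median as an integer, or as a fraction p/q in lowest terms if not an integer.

Old list (sorted, length 8): [-7, -5, 2, 6, 13, 24, 26, 28]
Old median = 19/2
Insert x = -19
Old length even (8). Middle pair: indices 3,4 = 6,13.
New length odd (9). New median = single middle element.
x = -19: 0 elements are < x, 8 elements are > x.
New sorted list: [-19, -7, -5, 2, 6, 13, 24, 26, 28]
New median = 6

Answer: 6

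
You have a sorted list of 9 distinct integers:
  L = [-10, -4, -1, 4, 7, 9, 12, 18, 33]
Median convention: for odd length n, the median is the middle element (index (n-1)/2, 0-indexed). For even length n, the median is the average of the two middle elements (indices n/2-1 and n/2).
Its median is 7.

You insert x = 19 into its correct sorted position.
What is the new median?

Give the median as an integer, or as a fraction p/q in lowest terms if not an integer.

Old list (sorted, length 9): [-10, -4, -1, 4, 7, 9, 12, 18, 33]
Old median = 7
Insert x = 19
Old length odd (9). Middle was index 4 = 7.
New length even (10). New median = avg of two middle elements.
x = 19: 8 elements are < x, 1 elements are > x.
New sorted list: [-10, -4, -1, 4, 7, 9, 12, 18, 19, 33]
New median = 8

Answer: 8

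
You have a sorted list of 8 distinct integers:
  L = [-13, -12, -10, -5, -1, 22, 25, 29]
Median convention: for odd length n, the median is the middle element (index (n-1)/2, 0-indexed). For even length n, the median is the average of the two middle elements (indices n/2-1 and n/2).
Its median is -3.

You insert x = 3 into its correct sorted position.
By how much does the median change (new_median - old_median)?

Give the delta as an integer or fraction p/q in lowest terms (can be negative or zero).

Old median = -3
After inserting x = 3: new sorted = [-13, -12, -10, -5, -1, 3, 22, 25, 29]
New median = -1
Delta = -1 - -3 = 2

Answer: 2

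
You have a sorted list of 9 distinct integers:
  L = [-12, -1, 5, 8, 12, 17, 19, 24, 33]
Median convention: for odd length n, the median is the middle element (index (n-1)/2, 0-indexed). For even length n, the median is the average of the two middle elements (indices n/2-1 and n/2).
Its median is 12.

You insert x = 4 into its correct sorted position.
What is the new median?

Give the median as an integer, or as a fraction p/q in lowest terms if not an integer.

Answer: 10

Derivation:
Old list (sorted, length 9): [-12, -1, 5, 8, 12, 17, 19, 24, 33]
Old median = 12
Insert x = 4
Old length odd (9). Middle was index 4 = 12.
New length even (10). New median = avg of two middle elements.
x = 4: 2 elements are < x, 7 elements are > x.
New sorted list: [-12, -1, 4, 5, 8, 12, 17, 19, 24, 33]
New median = 10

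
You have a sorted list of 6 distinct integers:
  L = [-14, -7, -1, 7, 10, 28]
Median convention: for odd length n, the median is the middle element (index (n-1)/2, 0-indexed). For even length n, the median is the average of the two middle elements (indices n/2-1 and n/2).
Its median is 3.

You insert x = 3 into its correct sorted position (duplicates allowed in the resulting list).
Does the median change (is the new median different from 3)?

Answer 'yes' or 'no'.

Answer: no

Derivation:
Old median = 3
Insert x = 3
New median = 3
Changed? no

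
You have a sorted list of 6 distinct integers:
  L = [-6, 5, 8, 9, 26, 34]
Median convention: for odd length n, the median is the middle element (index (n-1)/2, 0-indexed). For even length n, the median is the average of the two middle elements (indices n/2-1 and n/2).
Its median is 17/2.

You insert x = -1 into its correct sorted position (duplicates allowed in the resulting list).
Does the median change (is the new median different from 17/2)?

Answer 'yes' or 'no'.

Answer: yes

Derivation:
Old median = 17/2
Insert x = -1
New median = 8
Changed? yes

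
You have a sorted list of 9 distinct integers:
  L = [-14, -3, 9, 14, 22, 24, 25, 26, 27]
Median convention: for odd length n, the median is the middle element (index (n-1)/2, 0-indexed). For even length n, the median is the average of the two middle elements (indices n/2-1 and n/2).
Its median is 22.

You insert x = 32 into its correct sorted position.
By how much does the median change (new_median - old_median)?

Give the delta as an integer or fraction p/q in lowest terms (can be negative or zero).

Answer: 1

Derivation:
Old median = 22
After inserting x = 32: new sorted = [-14, -3, 9, 14, 22, 24, 25, 26, 27, 32]
New median = 23
Delta = 23 - 22 = 1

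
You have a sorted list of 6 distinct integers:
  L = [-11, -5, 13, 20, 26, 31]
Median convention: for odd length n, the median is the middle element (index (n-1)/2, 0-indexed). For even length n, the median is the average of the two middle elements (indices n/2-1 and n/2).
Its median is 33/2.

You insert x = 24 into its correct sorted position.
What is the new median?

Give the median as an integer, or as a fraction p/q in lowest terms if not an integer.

Answer: 20

Derivation:
Old list (sorted, length 6): [-11, -5, 13, 20, 26, 31]
Old median = 33/2
Insert x = 24
Old length even (6). Middle pair: indices 2,3 = 13,20.
New length odd (7). New median = single middle element.
x = 24: 4 elements are < x, 2 elements are > x.
New sorted list: [-11, -5, 13, 20, 24, 26, 31]
New median = 20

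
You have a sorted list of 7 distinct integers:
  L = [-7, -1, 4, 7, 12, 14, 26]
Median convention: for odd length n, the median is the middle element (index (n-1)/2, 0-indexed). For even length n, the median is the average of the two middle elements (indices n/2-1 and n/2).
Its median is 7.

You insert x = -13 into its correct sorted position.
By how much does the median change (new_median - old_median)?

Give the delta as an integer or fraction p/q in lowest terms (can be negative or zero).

Old median = 7
After inserting x = -13: new sorted = [-13, -7, -1, 4, 7, 12, 14, 26]
New median = 11/2
Delta = 11/2 - 7 = -3/2

Answer: -3/2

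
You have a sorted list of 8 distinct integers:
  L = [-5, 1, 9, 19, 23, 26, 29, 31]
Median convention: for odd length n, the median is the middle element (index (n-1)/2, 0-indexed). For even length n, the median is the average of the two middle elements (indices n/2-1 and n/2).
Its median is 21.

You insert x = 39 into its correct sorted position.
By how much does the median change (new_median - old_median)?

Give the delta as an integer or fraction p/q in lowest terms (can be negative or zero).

Answer: 2

Derivation:
Old median = 21
After inserting x = 39: new sorted = [-5, 1, 9, 19, 23, 26, 29, 31, 39]
New median = 23
Delta = 23 - 21 = 2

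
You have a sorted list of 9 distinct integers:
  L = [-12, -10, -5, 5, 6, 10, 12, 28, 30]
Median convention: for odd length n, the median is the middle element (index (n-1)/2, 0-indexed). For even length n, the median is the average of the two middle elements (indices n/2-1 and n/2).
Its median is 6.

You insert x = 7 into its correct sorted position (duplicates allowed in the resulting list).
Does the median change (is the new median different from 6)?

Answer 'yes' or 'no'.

Old median = 6
Insert x = 7
New median = 13/2
Changed? yes

Answer: yes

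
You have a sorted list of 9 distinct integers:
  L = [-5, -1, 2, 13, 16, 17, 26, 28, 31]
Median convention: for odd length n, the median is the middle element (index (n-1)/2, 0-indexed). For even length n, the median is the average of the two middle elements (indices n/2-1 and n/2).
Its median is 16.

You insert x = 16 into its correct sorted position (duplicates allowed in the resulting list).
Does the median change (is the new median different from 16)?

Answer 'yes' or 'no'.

Answer: no

Derivation:
Old median = 16
Insert x = 16
New median = 16
Changed? no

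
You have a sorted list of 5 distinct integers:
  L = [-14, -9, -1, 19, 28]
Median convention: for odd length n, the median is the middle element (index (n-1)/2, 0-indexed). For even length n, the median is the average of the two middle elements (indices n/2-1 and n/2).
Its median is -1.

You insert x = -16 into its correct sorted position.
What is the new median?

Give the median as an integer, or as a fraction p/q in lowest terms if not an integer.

Old list (sorted, length 5): [-14, -9, -1, 19, 28]
Old median = -1
Insert x = -16
Old length odd (5). Middle was index 2 = -1.
New length even (6). New median = avg of two middle elements.
x = -16: 0 elements are < x, 5 elements are > x.
New sorted list: [-16, -14, -9, -1, 19, 28]
New median = -5

Answer: -5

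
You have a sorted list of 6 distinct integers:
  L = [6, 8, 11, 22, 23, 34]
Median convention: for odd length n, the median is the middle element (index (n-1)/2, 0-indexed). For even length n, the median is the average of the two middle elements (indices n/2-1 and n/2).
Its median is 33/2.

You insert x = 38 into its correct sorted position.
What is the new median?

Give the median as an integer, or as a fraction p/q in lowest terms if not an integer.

Old list (sorted, length 6): [6, 8, 11, 22, 23, 34]
Old median = 33/2
Insert x = 38
Old length even (6). Middle pair: indices 2,3 = 11,22.
New length odd (7). New median = single middle element.
x = 38: 6 elements are < x, 0 elements are > x.
New sorted list: [6, 8, 11, 22, 23, 34, 38]
New median = 22

Answer: 22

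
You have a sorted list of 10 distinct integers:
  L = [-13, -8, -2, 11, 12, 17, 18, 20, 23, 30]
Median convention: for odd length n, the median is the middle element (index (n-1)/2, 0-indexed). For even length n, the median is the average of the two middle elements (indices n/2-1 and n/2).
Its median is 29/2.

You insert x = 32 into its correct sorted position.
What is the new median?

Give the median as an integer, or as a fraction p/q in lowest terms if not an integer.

Old list (sorted, length 10): [-13, -8, -2, 11, 12, 17, 18, 20, 23, 30]
Old median = 29/2
Insert x = 32
Old length even (10). Middle pair: indices 4,5 = 12,17.
New length odd (11). New median = single middle element.
x = 32: 10 elements are < x, 0 elements are > x.
New sorted list: [-13, -8, -2, 11, 12, 17, 18, 20, 23, 30, 32]
New median = 17

Answer: 17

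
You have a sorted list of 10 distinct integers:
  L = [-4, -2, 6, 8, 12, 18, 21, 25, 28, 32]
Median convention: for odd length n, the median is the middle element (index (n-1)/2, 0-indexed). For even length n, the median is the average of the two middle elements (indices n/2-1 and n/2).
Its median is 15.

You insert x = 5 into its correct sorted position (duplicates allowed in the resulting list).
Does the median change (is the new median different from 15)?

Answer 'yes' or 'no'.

Answer: yes

Derivation:
Old median = 15
Insert x = 5
New median = 12
Changed? yes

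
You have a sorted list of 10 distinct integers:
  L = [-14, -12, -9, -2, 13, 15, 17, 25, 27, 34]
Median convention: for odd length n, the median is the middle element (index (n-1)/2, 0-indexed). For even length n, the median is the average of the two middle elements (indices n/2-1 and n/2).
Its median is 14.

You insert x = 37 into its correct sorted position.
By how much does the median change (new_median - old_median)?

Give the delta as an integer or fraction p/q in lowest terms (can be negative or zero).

Answer: 1

Derivation:
Old median = 14
After inserting x = 37: new sorted = [-14, -12, -9, -2, 13, 15, 17, 25, 27, 34, 37]
New median = 15
Delta = 15 - 14 = 1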